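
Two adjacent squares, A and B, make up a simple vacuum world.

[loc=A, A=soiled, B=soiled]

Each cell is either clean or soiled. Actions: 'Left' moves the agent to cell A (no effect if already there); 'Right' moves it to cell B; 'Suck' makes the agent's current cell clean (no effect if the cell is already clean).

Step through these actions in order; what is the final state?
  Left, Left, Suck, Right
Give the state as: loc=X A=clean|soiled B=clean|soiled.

loc=B A=clean B=soiled

1) do Left; now loc=A A=soiled B=soiled
2) do Left; now loc=A A=soiled B=soiled
3) do Suck; now loc=A A=clean B=soiled
4) do Right; now loc=B A=clean B=soiled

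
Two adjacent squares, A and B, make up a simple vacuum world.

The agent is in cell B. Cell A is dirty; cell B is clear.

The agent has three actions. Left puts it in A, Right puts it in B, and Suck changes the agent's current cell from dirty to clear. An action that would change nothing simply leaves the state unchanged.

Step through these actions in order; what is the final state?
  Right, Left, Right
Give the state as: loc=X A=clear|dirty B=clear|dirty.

loc=B A=dirty B=clear

1. Right → loc=B A=dirty B=clear
2. Left → loc=A A=dirty B=clear
3. Right → loc=B A=dirty B=clear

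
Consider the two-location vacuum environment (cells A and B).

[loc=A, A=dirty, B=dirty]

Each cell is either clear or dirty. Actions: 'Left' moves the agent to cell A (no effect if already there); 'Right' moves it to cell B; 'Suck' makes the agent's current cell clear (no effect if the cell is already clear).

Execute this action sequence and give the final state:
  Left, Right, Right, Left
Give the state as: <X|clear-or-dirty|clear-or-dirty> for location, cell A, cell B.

<A|dirty|dirty>

[1] after Left: <A|dirty|dirty>
[2] after Right: <B|dirty|dirty>
[3] after Right: <B|dirty|dirty>
[4] after Left: <A|dirty|dirty>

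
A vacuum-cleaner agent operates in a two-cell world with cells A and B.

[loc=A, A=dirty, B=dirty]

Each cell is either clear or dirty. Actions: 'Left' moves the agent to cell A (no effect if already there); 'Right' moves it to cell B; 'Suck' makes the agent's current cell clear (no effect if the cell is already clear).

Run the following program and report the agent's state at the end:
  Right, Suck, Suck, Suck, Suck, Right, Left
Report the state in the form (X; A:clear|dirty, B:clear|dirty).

Right (#1): (B; A:dirty, B:dirty)
Suck (#2): (B; A:dirty, B:clear)
Suck (#3): (B; A:dirty, B:clear)
Suck (#4): (B; A:dirty, B:clear)
Suck (#5): (B; A:dirty, B:clear)
Right (#6): (B; A:dirty, B:clear)
Left (#7): (A; A:dirty, B:clear)

(A; A:dirty, B:clear)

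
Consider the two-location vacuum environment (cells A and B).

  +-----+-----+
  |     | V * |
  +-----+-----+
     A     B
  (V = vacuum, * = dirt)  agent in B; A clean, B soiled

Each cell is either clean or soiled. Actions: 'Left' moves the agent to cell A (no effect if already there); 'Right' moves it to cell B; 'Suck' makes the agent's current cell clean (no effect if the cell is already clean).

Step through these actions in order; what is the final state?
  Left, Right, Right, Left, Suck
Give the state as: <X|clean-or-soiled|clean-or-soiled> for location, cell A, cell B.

<A|clean|soiled>

Left (#1): <A|clean|soiled>
Right (#2): <B|clean|soiled>
Right (#3): <B|clean|soiled>
Left (#4): <A|clean|soiled>
Suck (#5): <A|clean|soiled>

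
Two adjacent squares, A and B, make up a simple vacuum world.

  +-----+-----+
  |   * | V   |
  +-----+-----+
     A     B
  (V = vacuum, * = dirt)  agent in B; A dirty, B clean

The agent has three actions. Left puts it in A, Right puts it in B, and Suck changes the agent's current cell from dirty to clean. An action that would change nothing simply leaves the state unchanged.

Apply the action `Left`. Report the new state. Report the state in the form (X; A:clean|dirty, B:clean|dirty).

start: (B; A:dirty, B:clean)
step 1/1 (Left): (A; A:dirty, B:clean)

(A; A:dirty, B:clean)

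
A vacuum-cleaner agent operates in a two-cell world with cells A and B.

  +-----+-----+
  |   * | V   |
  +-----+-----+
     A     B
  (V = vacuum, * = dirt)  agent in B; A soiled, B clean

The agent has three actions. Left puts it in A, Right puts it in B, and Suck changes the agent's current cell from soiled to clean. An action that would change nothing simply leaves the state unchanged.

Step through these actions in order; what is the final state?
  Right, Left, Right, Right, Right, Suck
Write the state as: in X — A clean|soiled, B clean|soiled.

Right (#1): in B — A soiled, B clean
Left (#2): in A — A soiled, B clean
Right (#3): in B — A soiled, B clean
Right (#4): in B — A soiled, B clean
Right (#5): in B — A soiled, B clean
Suck (#6): in B — A soiled, B clean

in B — A soiled, B clean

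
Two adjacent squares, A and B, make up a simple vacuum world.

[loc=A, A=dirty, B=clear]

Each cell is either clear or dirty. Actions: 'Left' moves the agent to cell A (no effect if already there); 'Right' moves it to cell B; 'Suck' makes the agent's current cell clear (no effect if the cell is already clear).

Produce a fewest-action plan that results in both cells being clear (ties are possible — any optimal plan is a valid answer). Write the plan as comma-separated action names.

1. Suck → loc=A A=clear B=clear
min 1: A is dirty, one Suck

Suck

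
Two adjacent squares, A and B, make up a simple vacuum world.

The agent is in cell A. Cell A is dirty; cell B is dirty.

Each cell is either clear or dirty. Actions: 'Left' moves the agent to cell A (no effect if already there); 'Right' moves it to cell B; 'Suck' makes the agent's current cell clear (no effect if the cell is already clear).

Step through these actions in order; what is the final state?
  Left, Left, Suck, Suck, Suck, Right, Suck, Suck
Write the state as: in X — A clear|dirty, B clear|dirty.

Left (#1): in A — A dirty, B dirty
Left (#2): in A — A dirty, B dirty
Suck (#3): in A — A clear, B dirty
Suck (#4): in A — A clear, B dirty
Suck (#5): in A — A clear, B dirty
Right (#6): in B — A clear, B dirty
Suck (#7): in B — A clear, B clear
Suck (#8): in B — A clear, B clear

in B — A clear, B clear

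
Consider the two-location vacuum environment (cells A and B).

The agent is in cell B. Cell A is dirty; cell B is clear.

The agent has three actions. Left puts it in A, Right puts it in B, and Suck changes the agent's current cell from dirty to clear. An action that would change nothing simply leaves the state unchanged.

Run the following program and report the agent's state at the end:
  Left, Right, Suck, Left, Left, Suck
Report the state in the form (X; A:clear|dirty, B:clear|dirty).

(A; A:clear, B:clear)

t=1 Left ⇒ (A; A:dirty, B:clear)
t=2 Right ⇒ (B; A:dirty, B:clear)
t=3 Suck ⇒ (B; A:dirty, B:clear)
t=4 Left ⇒ (A; A:dirty, B:clear)
t=5 Left ⇒ (A; A:dirty, B:clear)
t=6 Suck ⇒ (A; A:clear, B:clear)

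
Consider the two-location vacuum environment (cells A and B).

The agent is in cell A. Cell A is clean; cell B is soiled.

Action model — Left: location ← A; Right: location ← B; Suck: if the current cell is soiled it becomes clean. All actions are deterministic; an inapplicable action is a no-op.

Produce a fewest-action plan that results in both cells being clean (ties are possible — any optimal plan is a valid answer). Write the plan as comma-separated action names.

t=1 Right ⇒ <B|clean|soiled>
t=2 Suck ⇒ <B|clean|clean>
min 2: go B then Suck

Right, Suck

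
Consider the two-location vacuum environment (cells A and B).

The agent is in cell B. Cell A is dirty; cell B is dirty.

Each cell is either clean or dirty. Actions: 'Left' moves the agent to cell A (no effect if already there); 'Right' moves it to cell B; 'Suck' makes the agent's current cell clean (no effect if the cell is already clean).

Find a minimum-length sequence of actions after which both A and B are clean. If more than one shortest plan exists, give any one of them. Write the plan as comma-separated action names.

Suck, Left, Suck

Suck (#1): loc=B A=dirty B=clean
Left (#2): loc=A A=dirty B=clean
Suck (#3): loc=A A=clean B=clean
min 3: Suck B + move + Suck A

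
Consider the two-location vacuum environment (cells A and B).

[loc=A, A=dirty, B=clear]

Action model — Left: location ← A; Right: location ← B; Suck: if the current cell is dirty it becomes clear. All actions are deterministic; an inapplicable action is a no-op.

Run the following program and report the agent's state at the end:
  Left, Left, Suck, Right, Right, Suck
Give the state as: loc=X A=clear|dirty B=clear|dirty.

loc=B A=clear B=clear

Left (#1): loc=A A=dirty B=clear
Left (#2): loc=A A=dirty B=clear
Suck (#3): loc=A A=clear B=clear
Right (#4): loc=B A=clear B=clear
Right (#5): loc=B A=clear B=clear
Suck (#6): loc=B A=clear B=clear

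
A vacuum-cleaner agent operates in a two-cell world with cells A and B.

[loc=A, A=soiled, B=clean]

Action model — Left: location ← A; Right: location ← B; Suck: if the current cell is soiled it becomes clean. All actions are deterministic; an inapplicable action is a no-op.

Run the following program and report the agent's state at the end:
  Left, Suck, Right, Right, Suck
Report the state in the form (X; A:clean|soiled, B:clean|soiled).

1) do Left; now (A; A:soiled, B:clean)
2) do Suck; now (A; A:clean, B:clean)
3) do Right; now (B; A:clean, B:clean)
4) do Right; now (B; A:clean, B:clean)
5) do Suck; now (B; A:clean, B:clean)

(B; A:clean, B:clean)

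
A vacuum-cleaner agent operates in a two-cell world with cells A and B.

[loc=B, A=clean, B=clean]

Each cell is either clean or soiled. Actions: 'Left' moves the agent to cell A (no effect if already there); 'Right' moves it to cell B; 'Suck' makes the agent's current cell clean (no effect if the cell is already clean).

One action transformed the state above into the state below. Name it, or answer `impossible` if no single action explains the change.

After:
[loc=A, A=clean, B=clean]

Left

try  Left: (A; A:clean, B:clean)  ← match
try Right: (B; A:clean, B:clean)
try  Suck: (B; A:clean, B:clean)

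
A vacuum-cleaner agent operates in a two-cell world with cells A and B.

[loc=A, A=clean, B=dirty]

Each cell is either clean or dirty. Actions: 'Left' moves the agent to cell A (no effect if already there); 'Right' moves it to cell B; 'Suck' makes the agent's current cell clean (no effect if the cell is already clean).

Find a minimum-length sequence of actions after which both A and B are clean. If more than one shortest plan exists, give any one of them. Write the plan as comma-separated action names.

1. Right → <B|clean|dirty>
2. Suck → <B|clean|clean>
min 2: go B then Suck

Right, Suck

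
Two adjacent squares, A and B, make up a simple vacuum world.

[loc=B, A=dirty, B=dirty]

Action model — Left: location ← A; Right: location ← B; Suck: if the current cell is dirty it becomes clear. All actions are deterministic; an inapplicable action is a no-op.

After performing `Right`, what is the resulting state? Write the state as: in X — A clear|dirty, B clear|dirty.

start: in B — A dirty, B dirty
1. Right → in B — A dirty, B dirty

in B — A dirty, B dirty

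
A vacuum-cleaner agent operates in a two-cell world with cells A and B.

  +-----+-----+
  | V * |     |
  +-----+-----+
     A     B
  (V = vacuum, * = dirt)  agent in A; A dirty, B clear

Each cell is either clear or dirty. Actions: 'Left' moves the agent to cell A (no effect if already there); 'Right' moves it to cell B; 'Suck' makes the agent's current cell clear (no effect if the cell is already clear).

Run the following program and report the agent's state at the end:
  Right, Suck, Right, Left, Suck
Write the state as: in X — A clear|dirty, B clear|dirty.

in A — A clear, B clear

Right (#1): in B — A dirty, B clear
Suck (#2): in B — A dirty, B clear
Right (#3): in B — A dirty, B clear
Left (#4): in A — A dirty, B clear
Suck (#5): in A — A clear, B clear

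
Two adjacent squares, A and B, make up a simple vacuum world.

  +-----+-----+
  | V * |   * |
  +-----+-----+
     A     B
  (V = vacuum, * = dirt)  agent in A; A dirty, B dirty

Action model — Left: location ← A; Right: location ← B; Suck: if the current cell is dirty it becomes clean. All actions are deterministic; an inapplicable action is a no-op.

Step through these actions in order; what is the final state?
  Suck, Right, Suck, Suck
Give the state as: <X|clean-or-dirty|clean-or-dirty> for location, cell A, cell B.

t=1 Suck ⇒ <A|clean|dirty>
t=2 Right ⇒ <B|clean|dirty>
t=3 Suck ⇒ <B|clean|clean>
t=4 Suck ⇒ <B|clean|clean>

<B|clean|clean>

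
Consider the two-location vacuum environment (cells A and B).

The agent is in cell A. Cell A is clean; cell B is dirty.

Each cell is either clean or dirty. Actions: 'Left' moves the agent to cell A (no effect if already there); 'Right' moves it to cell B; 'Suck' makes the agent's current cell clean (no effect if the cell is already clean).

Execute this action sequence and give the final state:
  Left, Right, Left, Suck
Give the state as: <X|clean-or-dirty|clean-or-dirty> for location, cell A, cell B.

1) do Left; now <A|clean|dirty>
2) do Right; now <B|clean|dirty>
3) do Left; now <A|clean|dirty>
4) do Suck; now <A|clean|dirty>

<A|clean|dirty>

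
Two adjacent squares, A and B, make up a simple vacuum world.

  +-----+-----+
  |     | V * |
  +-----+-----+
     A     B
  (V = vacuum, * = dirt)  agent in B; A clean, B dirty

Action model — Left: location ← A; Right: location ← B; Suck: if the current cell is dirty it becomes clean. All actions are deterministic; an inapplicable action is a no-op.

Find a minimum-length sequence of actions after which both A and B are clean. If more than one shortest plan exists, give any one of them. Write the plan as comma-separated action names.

t=1 Suck ⇒ in B — A clean, B clean
min 1: B is dirty, one Suck

Suck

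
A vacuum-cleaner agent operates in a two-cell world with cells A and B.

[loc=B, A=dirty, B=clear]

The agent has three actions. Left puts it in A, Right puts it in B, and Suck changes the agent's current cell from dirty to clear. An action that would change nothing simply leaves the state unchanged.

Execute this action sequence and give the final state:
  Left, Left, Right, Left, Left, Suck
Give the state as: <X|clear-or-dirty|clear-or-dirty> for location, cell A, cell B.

1. Left → <A|dirty|clear>
2. Left → <A|dirty|clear>
3. Right → <B|dirty|clear>
4. Left → <A|dirty|clear>
5. Left → <A|dirty|clear>
6. Suck → <A|clear|clear>

<A|clear|clear>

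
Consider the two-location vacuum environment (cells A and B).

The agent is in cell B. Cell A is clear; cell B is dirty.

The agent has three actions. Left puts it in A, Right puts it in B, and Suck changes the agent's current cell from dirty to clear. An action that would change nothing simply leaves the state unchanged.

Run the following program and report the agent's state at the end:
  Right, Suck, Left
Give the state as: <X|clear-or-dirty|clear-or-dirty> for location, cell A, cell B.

1) do Right; now <B|clear|dirty>
2) do Suck; now <B|clear|clear>
3) do Left; now <A|clear|clear>

<A|clear|clear>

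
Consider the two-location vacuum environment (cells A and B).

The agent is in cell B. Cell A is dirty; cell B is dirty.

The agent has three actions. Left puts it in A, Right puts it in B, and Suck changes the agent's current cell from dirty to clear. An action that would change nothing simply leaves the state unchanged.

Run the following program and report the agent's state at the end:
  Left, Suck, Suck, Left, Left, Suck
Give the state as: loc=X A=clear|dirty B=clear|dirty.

1. Left → loc=A A=dirty B=dirty
2. Suck → loc=A A=clear B=dirty
3. Suck → loc=A A=clear B=dirty
4. Left → loc=A A=clear B=dirty
5. Left → loc=A A=clear B=dirty
6. Suck → loc=A A=clear B=dirty

loc=A A=clear B=dirty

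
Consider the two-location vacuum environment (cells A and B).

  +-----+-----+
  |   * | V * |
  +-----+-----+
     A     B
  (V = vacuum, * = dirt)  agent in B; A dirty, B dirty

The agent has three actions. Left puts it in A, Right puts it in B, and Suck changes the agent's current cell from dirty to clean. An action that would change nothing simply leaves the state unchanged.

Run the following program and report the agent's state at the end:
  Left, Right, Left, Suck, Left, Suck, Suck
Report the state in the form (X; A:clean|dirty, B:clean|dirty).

1) do Left; now (A; A:dirty, B:dirty)
2) do Right; now (B; A:dirty, B:dirty)
3) do Left; now (A; A:dirty, B:dirty)
4) do Suck; now (A; A:clean, B:dirty)
5) do Left; now (A; A:clean, B:dirty)
6) do Suck; now (A; A:clean, B:dirty)
7) do Suck; now (A; A:clean, B:dirty)

(A; A:clean, B:dirty)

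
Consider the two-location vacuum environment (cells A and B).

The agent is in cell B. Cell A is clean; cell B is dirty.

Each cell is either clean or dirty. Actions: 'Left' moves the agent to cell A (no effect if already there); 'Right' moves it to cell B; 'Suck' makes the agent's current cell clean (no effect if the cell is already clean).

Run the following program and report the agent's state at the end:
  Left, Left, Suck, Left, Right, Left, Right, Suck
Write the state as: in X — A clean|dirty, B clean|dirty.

Left (#1): in A — A clean, B dirty
Left (#2): in A — A clean, B dirty
Suck (#3): in A — A clean, B dirty
Left (#4): in A — A clean, B dirty
Right (#5): in B — A clean, B dirty
Left (#6): in A — A clean, B dirty
Right (#7): in B — A clean, B dirty
Suck (#8): in B — A clean, B clean

in B — A clean, B clean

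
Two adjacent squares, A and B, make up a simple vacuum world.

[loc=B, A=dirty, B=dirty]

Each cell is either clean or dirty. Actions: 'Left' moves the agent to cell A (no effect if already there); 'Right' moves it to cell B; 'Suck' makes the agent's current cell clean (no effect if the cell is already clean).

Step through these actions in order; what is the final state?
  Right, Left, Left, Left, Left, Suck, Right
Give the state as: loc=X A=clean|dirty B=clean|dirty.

Right (#1): loc=B A=dirty B=dirty
Left (#2): loc=A A=dirty B=dirty
Left (#3): loc=A A=dirty B=dirty
Left (#4): loc=A A=dirty B=dirty
Left (#5): loc=A A=dirty B=dirty
Suck (#6): loc=A A=clean B=dirty
Right (#7): loc=B A=clean B=dirty

loc=B A=clean B=dirty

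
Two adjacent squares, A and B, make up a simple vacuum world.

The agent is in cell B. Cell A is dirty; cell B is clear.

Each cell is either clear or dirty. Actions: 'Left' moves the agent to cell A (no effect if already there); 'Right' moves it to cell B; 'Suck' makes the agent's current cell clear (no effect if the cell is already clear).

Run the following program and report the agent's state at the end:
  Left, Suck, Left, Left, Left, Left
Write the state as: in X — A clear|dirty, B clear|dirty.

in A — A clear, B clear

t=1 Left ⇒ in A — A dirty, B clear
t=2 Suck ⇒ in A — A clear, B clear
t=3 Left ⇒ in A — A clear, B clear
t=4 Left ⇒ in A — A clear, B clear
t=5 Left ⇒ in A — A clear, B clear
t=6 Left ⇒ in A — A clear, B clear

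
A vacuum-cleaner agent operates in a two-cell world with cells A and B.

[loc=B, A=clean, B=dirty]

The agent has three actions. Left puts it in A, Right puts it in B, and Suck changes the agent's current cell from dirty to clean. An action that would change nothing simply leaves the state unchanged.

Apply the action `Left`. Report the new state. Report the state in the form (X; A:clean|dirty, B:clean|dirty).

start: (B; A:clean, B:dirty)
t=1 Left ⇒ (A; A:clean, B:dirty)

(A; A:clean, B:dirty)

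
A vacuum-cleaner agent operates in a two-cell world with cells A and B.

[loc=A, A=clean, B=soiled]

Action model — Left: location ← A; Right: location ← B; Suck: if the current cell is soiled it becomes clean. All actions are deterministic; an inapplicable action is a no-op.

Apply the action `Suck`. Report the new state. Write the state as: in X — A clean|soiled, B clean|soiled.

start: in A — A clean, B soiled
step 1/1 (Suck): in A — A clean, B soiled

in A — A clean, B soiled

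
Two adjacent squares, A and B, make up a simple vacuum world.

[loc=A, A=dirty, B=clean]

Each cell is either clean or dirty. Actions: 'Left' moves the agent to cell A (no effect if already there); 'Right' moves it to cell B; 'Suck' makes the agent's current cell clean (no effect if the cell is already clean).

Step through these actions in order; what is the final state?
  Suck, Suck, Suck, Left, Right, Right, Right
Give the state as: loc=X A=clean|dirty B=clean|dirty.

1) do Suck; now loc=A A=clean B=clean
2) do Suck; now loc=A A=clean B=clean
3) do Suck; now loc=A A=clean B=clean
4) do Left; now loc=A A=clean B=clean
5) do Right; now loc=B A=clean B=clean
6) do Right; now loc=B A=clean B=clean
7) do Right; now loc=B A=clean B=clean

loc=B A=clean B=clean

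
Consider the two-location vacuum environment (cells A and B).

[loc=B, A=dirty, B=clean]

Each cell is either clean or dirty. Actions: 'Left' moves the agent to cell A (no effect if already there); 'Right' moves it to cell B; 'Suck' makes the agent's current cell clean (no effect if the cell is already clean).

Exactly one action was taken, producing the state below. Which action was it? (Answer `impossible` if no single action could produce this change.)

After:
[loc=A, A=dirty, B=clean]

try  Left: <A|dirty|clean>  ← match
try Right: <B|dirty|clean>
try  Suck: <B|dirty|clean>

Left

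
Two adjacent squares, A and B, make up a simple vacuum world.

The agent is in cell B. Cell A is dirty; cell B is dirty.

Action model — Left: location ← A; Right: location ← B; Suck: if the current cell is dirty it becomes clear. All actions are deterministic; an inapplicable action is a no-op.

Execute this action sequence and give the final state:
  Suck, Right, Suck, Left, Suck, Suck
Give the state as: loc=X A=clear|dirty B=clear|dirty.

1. Suck → loc=B A=dirty B=clear
2. Right → loc=B A=dirty B=clear
3. Suck → loc=B A=dirty B=clear
4. Left → loc=A A=dirty B=clear
5. Suck → loc=A A=clear B=clear
6. Suck → loc=A A=clear B=clear

loc=A A=clear B=clear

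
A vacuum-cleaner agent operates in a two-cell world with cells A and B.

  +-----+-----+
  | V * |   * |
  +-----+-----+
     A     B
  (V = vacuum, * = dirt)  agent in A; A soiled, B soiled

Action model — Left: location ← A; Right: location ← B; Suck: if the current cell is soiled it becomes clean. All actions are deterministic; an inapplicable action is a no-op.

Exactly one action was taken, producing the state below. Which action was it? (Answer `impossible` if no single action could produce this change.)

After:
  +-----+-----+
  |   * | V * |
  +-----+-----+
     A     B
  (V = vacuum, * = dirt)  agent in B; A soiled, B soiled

Right

try  Left: loc=A A=soiled B=soiled
try Right: loc=B A=soiled B=soiled  ← match
try  Suck: loc=A A=clean B=soiled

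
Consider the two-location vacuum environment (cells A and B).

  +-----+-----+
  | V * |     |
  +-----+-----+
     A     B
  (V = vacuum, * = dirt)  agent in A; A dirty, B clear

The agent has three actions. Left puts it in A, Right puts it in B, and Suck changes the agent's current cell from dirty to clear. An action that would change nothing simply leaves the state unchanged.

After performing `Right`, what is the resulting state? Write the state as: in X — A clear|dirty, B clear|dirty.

start: in A — A dirty, B clear
1. Right → in B — A dirty, B clear

in B — A dirty, B clear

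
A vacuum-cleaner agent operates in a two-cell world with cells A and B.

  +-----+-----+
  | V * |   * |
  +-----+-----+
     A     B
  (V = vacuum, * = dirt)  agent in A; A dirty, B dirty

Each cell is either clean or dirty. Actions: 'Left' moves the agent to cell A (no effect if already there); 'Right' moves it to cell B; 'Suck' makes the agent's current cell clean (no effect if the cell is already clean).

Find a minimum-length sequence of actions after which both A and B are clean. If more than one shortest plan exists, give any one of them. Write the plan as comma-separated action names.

Suck, Right, Suck

[1] after Suck: in A — A clean, B dirty
[2] after Right: in B — A clean, B dirty
[3] after Suck: in B — A clean, B clean
min 3: Suck A + move + Suck B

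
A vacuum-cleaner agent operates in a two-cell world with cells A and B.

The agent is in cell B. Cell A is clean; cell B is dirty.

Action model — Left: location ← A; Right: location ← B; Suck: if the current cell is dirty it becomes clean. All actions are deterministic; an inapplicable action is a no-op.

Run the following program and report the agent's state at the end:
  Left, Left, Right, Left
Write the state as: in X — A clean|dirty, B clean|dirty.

in A — A clean, B dirty

Left (#1): in A — A clean, B dirty
Left (#2): in A — A clean, B dirty
Right (#3): in B — A clean, B dirty
Left (#4): in A — A clean, B dirty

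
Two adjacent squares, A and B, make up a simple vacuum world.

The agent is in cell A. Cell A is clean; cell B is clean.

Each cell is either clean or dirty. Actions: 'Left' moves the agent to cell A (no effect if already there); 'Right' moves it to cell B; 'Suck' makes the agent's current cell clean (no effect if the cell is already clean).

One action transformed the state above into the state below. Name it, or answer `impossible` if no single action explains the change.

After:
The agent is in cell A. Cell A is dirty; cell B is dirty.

impossible

try  Left: (A; A:clean, B:clean)
try Right: (B; A:clean, B:clean)
try  Suck: (A; A:clean, B:clean)
no single action produces the after-state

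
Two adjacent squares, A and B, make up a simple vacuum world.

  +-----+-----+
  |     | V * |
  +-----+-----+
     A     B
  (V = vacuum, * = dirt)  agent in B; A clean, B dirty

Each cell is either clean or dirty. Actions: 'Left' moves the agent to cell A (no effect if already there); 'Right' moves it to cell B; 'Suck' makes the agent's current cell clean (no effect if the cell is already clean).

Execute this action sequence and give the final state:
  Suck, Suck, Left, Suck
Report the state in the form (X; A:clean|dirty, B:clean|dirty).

(A; A:clean, B:clean)

1) do Suck; now (B; A:clean, B:clean)
2) do Suck; now (B; A:clean, B:clean)
3) do Left; now (A; A:clean, B:clean)
4) do Suck; now (A; A:clean, B:clean)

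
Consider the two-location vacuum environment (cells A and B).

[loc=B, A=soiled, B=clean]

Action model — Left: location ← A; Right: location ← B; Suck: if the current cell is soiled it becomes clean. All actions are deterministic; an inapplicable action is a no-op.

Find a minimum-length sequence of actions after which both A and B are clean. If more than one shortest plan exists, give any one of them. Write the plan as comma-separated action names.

1) do Left; now (A; A:soiled, B:clean)
2) do Suck; now (A; A:clean, B:clean)
min 2: go A then Suck

Left, Suck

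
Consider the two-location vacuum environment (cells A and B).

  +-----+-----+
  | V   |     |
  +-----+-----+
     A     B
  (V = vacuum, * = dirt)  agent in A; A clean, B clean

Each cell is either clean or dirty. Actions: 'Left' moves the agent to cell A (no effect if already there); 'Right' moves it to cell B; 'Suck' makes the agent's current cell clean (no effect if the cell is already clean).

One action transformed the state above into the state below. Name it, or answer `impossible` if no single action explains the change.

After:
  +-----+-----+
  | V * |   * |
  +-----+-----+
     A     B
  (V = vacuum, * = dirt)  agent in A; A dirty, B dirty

impossible

try  Left: in A — A clean, B clean
try Right: in B — A clean, B clean
try  Suck: in A — A clean, B clean
no single action produces the after-state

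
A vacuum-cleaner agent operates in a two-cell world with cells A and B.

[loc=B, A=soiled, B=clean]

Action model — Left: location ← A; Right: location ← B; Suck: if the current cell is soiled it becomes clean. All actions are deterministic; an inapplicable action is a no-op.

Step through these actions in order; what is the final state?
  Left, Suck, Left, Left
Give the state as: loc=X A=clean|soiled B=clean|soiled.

loc=A A=clean B=clean

1) do Left; now loc=A A=soiled B=clean
2) do Suck; now loc=A A=clean B=clean
3) do Left; now loc=A A=clean B=clean
4) do Left; now loc=A A=clean B=clean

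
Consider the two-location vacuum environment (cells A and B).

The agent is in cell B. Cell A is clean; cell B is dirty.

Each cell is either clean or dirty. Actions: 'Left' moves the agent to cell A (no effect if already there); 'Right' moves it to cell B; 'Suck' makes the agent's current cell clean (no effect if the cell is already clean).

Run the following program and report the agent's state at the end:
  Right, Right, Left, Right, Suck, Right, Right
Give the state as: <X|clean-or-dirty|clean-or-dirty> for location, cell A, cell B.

[1] after Right: <B|clean|dirty>
[2] after Right: <B|clean|dirty>
[3] after Left: <A|clean|dirty>
[4] after Right: <B|clean|dirty>
[5] after Suck: <B|clean|clean>
[6] after Right: <B|clean|clean>
[7] after Right: <B|clean|clean>

<B|clean|clean>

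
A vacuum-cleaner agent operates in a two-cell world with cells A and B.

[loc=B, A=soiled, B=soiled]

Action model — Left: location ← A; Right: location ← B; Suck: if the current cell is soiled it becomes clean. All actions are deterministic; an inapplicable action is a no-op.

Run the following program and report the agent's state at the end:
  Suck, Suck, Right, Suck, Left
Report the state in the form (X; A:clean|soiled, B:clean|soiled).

step 1/5 (Suck): (B; A:soiled, B:clean)
step 2/5 (Suck): (B; A:soiled, B:clean)
step 3/5 (Right): (B; A:soiled, B:clean)
step 4/5 (Suck): (B; A:soiled, B:clean)
step 5/5 (Left): (A; A:soiled, B:clean)

(A; A:soiled, B:clean)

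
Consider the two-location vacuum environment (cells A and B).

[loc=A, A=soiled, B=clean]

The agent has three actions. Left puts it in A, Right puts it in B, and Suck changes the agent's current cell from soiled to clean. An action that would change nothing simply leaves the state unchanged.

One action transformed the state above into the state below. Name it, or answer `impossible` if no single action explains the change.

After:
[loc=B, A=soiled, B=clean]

Right

try  Left: (A; A:soiled, B:clean)
try Right: (B; A:soiled, B:clean)  ← match
try  Suck: (A; A:clean, B:clean)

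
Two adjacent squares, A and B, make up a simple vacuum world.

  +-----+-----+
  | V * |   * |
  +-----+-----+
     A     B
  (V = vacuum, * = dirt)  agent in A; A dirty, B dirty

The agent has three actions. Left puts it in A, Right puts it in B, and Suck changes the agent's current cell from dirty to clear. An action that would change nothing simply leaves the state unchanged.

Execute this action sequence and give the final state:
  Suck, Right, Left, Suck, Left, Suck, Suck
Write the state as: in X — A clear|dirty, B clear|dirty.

in A — A clear, B dirty

[1] after Suck: in A — A clear, B dirty
[2] after Right: in B — A clear, B dirty
[3] after Left: in A — A clear, B dirty
[4] after Suck: in A — A clear, B dirty
[5] after Left: in A — A clear, B dirty
[6] after Suck: in A — A clear, B dirty
[7] after Suck: in A — A clear, B dirty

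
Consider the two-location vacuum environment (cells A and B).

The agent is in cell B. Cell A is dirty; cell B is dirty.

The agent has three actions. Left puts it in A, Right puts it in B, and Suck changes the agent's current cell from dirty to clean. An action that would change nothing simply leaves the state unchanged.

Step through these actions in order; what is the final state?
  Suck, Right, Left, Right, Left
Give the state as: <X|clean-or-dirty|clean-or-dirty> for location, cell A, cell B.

[1] after Suck: <B|dirty|clean>
[2] after Right: <B|dirty|clean>
[3] after Left: <A|dirty|clean>
[4] after Right: <B|dirty|clean>
[5] after Left: <A|dirty|clean>

<A|dirty|clean>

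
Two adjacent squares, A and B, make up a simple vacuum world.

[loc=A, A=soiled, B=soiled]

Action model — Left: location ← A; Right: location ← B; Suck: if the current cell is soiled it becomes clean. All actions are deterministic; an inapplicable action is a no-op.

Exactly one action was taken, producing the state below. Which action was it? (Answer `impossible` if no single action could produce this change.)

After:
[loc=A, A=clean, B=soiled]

try  Left: (A; A:soiled, B:soiled)
try Right: (B; A:soiled, B:soiled)
try  Suck: (A; A:clean, B:soiled)  ← match

Suck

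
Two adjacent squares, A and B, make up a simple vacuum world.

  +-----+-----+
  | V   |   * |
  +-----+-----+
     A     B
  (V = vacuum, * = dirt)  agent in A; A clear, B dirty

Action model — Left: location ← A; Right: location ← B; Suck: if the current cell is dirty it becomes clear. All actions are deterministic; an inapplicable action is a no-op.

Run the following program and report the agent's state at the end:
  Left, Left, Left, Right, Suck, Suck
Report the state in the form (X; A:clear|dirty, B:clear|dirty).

Left (#1): (A; A:clear, B:dirty)
Left (#2): (A; A:clear, B:dirty)
Left (#3): (A; A:clear, B:dirty)
Right (#4): (B; A:clear, B:dirty)
Suck (#5): (B; A:clear, B:clear)
Suck (#6): (B; A:clear, B:clear)

(B; A:clear, B:clear)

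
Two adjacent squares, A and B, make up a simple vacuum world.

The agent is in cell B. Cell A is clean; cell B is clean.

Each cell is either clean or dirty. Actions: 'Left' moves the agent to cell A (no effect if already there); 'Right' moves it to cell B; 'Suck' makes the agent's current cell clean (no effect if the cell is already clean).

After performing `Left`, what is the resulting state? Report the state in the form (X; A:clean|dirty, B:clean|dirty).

(A; A:clean, B:clean)

start: (B; A:clean, B:clean)
Left (#1): (A; A:clean, B:clean)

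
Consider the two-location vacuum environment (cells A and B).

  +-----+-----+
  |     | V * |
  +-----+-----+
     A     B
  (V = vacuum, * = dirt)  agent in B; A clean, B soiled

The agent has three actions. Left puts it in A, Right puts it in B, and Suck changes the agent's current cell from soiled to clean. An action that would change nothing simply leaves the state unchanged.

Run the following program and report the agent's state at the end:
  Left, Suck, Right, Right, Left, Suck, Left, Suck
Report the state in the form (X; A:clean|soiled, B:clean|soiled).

(A; A:clean, B:soiled)

t=1 Left ⇒ (A; A:clean, B:soiled)
t=2 Suck ⇒ (A; A:clean, B:soiled)
t=3 Right ⇒ (B; A:clean, B:soiled)
t=4 Right ⇒ (B; A:clean, B:soiled)
t=5 Left ⇒ (A; A:clean, B:soiled)
t=6 Suck ⇒ (A; A:clean, B:soiled)
t=7 Left ⇒ (A; A:clean, B:soiled)
t=8 Suck ⇒ (A; A:clean, B:soiled)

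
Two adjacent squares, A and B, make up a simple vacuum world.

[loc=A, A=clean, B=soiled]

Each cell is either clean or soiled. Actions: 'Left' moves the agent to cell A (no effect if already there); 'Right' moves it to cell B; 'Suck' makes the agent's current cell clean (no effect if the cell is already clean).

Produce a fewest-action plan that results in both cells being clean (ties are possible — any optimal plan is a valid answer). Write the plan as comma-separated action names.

Right, Suck

Right (#1): loc=B A=clean B=soiled
Suck (#2): loc=B A=clean B=clean
min 2: go B then Suck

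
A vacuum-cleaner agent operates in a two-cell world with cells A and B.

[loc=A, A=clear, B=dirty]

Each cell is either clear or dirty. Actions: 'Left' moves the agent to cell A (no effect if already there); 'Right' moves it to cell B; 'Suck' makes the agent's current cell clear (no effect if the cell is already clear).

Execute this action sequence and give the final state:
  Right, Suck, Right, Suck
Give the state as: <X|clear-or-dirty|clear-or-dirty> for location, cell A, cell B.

<B|clear|clear>

1. Right → <B|clear|dirty>
2. Suck → <B|clear|clear>
3. Right → <B|clear|clear>
4. Suck → <B|clear|clear>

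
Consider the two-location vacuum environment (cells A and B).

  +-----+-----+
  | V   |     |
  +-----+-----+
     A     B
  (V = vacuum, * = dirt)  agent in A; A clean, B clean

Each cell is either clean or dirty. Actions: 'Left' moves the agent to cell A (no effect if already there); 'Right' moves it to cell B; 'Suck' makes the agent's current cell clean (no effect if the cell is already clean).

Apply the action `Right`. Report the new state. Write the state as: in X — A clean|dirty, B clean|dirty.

start: in A — A clean, B clean
t=1 Right ⇒ in B — A clean, B clean

in B — A clean, B clean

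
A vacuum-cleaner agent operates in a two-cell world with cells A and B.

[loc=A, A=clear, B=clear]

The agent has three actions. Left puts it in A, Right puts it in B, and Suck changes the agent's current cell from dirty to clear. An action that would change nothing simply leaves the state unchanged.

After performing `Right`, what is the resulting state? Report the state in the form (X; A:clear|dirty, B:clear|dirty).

start: (A; A:clear, B:clear)
1. Right → (B; A:clear, B:clear)

(B; A:clear, B:clear)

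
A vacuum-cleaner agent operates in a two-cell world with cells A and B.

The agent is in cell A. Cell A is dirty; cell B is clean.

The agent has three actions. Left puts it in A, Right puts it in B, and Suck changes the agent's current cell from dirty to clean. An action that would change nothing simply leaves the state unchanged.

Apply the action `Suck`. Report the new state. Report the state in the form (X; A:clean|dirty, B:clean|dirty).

start: (A; A:dirty, B:clean)
Suck (#1): (A; A:clean, B:clean)

(A; A:clean, B:clean)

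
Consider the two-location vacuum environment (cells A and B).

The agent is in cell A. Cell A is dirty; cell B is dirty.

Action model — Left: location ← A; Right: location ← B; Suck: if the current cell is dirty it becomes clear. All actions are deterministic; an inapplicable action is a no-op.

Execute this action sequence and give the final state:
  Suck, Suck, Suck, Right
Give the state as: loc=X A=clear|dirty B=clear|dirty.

1) do Suck; now loc=A A=clear B=dirty
2) do Suck; now loc=A A=clear B=dirty
3) do Suck; now loc=A A=clear B=dirty
4) do Right; now loc=B A=clear B=dirty

loc=B A=clear B=dirty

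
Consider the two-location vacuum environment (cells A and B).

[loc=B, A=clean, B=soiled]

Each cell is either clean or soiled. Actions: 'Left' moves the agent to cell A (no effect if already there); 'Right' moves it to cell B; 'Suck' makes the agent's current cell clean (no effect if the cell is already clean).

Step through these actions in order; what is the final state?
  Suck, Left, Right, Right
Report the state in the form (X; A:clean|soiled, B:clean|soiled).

1. Suck → (B; A:clean, B:clean)
2. Left → (A; A:clean, B:clean)
3. Right → (B; A:clean, B:clean)
4. Right → (B; A:clean, B:clean)

(B; A:clean, B:clean)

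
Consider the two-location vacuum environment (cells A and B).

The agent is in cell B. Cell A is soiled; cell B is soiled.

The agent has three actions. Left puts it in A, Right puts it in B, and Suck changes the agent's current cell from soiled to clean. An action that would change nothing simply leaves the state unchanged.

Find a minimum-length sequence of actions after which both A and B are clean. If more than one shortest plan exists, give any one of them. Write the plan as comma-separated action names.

Suck, Left, Suck

[1] after Suck: (B; A:soiled, B:clean)
[2] after Left: (A; A:soiled, B:clean)
[3] after Suck: (A; A:clean, B:clean)
min 3: Suck B + move + Suck A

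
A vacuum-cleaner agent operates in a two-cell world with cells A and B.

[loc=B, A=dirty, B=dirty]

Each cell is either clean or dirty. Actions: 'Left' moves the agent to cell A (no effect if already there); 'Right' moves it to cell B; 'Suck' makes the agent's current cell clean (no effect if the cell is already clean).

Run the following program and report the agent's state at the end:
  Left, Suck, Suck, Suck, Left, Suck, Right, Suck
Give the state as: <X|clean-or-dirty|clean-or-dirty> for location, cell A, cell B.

1) do Left; now <A|dirty|dirty>
2) do Suck; now <A|clean|dirty>
3) do Suck; now <A|clean|dirty>
4) do Suck; now <A|clean|dirty>
5) do Left; now <A|clean|dirty>
6) do Suck; now <A|clean|dirty>
7) do Right; now <B|clean|dirty>
8) do Suck; now <B|clean|clean>

<B|clean|clean>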